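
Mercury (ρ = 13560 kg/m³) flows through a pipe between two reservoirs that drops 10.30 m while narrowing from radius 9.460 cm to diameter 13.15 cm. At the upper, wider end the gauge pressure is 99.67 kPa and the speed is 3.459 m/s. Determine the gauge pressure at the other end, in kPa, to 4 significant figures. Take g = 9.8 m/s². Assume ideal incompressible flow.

By continuity, v₂ = v₁·A₁/A₂ = 3.459·(281.1/135.8) = 7.160 m/s.
Bernoulli: P₁ + ½ρv₁² + ρg h₁ = P₂ + ½ρv₂² + ρg h₂, so P₂ = P₁ + ½ρ(v₁² − v₂²) − ρg(h₂ − h₁).
P₂ = 99670 + ½·13560·(3.459² − 7.160²) − 13560·9.8·(−10.30) = 99670 + (-266500) − (-1369000) = 1202000 Pa.

1202 kPa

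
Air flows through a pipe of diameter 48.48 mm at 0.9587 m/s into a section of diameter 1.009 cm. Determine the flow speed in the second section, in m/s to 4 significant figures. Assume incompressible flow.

Continuity gives A₁v₁ = A₂v₂, so v₂ = (18.46 cm²)/(0.7996 cm²) × 0.9587 m/s = 22.13 m/s.

22.13 m/s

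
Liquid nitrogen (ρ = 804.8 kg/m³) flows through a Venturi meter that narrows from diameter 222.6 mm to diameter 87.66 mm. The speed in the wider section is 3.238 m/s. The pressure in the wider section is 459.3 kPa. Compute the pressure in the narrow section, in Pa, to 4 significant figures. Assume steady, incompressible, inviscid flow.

P₂ = 288100 Pa

Mass conservation (A₁v₁ = A₂v₂) gives v₂ = 3.238 × 389.2/60.35 = 20.88 m/s.
The pipe is horizontal, so Bernoulli reduces to P₁ + ½ρv₁² = P₂ + ½ρv₂².
P₂ = P₁ − ½ρ(v₂² − v₁²) = 459300 − ½·804.8·(20.88² − 3.238²) = 459300 − 171200 = 288100 Pa.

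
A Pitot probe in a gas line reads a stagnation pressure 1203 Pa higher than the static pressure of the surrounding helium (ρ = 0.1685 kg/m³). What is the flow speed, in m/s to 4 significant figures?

At the stagnation point the flow is brought to rest, so Bernoulli gives P_stag − P_static = ½ρv².
v = √(2ΔP/ρ) = √(2·1203/0.1685) = 119.5 m/s.

v = 119.5 m/s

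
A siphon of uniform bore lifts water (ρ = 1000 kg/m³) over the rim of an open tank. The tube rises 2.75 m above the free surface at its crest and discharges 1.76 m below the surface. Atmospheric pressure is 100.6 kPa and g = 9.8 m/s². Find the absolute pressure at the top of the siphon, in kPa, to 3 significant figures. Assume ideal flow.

The outlet speed comes from Torricelli: v = √(2g·1.76) = 5.87 m/s.
The bore is uniform, so the speed at the crest is the same v. Bernoulli surface→crest: P_atm = P_top + ½ρv² + ρg·h_top.
P_top = 100600 − ½·1000·5.87² − 1000·9.8·2.75 = 56400 Pa.

56.4 kPa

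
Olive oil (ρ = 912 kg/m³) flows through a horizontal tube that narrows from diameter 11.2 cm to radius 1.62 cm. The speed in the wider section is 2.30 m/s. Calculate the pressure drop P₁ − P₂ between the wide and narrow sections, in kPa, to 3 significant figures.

342 kPa

The volume flow rate is constant, so v₂ = (A₁/A₂)v₁ = (98.5/8.24)·2.30 = 27.5 m/s.
Along the horizontal streamline, P + ½ρv² is constant.
P₁ − P₂ = ½·912·(27.5² − 2.30²) = ½·912·750 = 342000 Pa.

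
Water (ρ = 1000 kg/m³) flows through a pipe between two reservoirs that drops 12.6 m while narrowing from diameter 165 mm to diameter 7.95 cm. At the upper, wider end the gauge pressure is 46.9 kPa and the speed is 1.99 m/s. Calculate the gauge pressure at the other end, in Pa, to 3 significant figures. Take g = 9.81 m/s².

The volume flow rate is constant, so v₂ = (A₁/A₂)v₁ = (214/49.6)·1.99 = 8.57 m/s.
Bernoulli: P₁ + ½ρv₁² + ρg h₁ = P₂ + ½ρv₂² + ρg h₂, so P₂ = P₁ + ½ρ(v₁² − v₂²) − ρg(h₂ − h₁).
P₂ = 46900 + ½·1000·(1.99² − 8.57²) − 1000·9.81·(−12.6) = 46900 + (-34800) − (-124000) = 136000 Pa.

136000 Pa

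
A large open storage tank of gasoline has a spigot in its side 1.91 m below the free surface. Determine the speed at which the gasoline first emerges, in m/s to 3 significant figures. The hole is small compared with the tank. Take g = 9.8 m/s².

v ≈ 6.12 m/s

The surface is effectively still and both ends are open, so ½v² = gh and v = √(2·9.8·1.91) = 6.12 m/s.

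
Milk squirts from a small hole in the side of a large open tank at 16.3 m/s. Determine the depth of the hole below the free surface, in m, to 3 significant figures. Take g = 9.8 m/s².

h = 13.6 m

Torricelli: v = √(2gh), so h = v²/(2g).
h = 16.3²/(2·9.8) = 266/19.60 = 13.6 m.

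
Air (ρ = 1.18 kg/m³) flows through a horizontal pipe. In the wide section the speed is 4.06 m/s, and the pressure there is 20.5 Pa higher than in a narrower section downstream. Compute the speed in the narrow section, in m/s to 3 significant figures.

v₂ = 7.16 m/s

Along the level pipe P + ½ρv² is conserved, hence v₂² = v₁² + 2(P₁ − P₂)/ρ.
v₂ = √(4.06² + 2·20.5/1.18) = √(16.5 + 34.7) = 7.16 m/s.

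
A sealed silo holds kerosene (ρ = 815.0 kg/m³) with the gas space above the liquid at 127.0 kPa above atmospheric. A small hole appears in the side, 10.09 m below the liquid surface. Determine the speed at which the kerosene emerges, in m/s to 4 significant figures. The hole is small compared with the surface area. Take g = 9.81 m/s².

22.57 m/s

Take point 1 at the surface (v₁ ≈ 0) and point 2 at the hole (at atmospheric pressure). Bernoulli: P₁ + ρg h = P_atm + ½ρv₂².
With P₁ − P_atm = 127000 Pa, v₂ = √(2gh + 2ΔP/ρ) = √(2·9.81·10.09 + 2·127000/815.0) = 22.57 m/s.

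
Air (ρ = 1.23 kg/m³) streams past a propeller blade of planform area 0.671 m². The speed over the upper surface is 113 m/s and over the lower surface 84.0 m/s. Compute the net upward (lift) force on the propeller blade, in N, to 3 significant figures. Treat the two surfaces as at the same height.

F ≈ 2360 N

With equal heights on the two surfaces, Bernoulli gives P_lower − P_upper = ½ρ(v_upper² − v_lower²).
ΔP = ½·1.23·(113² − 84.0²) = 3510 Pa.
Lift = ΔP · A = 3510 × 0.671 = 2360 N.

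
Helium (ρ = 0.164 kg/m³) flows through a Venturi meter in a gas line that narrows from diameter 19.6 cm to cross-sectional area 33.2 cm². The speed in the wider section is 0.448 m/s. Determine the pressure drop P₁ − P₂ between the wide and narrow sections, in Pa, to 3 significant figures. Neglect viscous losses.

By continuity, v₂ = v₁·A₁/A₂ = 0.448·(302/33.2) = 4.07 m/s.
With no height change, Bernoulli's equation is P₁ + ½ρv₁² = P₂ + ½ρv₂².
P₁ − P₂ = ½·0.164·(4.07² − 0.448²) = ½·0.164·16.4 = 1.34 Pa.

ΔP ≈ 1.34 Pa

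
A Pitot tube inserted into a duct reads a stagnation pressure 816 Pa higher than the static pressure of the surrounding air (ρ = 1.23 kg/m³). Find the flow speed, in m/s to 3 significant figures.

Bernoulli between the free stream and the stagnation point: ½ρv² = P_stag − P_static.
v = √(2ΔP/ρ) = √(2·816/1.23) = 36.4 m/s.

v = 36.4 m/s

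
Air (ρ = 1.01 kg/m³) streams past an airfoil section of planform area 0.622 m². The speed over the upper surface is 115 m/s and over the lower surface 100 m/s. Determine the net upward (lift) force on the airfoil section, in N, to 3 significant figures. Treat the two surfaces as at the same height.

With equal heights on the two surfaces, Bernoulli gives P_lower − P_upper = ½ρ(v_upper² − v_lower²).
ΔP = ½·1.01·(115² − 100²) = 1630 Pa.
Lift = ΔP · A = 1630 × 0.622 = 1010 N.

F ≈ 1010 N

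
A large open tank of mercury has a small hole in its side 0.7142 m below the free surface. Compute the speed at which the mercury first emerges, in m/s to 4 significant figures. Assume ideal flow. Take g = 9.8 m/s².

The surface is effectively still and both ends are open, so ½v² = gh and v = √(2·9.8·0.7142) = 3.741 m/s.

v = 3.741 m/s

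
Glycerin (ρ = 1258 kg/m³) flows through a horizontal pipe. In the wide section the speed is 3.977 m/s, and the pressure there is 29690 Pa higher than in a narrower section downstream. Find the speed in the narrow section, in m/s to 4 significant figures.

Along the level pipe P + ½ρv² is conserved, hence v₂² = v₁² + 2(P₁ − P₂)/ρ.
v₂ = √(3.977² + 2·29690/1258) = √(15.82 + 47.20) = 7.938 m/s.

v₂ = 7.938 m/s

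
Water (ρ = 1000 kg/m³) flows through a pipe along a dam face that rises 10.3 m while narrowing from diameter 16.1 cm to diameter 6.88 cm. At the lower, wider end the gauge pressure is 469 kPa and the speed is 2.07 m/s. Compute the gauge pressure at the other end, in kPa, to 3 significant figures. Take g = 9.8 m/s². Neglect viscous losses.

By continuity, v₂ = v₁·A₁/A₂ = 2.07·(204/37.2) = 11.3 m/s.
Energy conservation along the streamline gives P₂ = P₁ − ½ρ(v₂² − v₁²) − ρg(h₂ − h₁).
P₂ = 469000 + ½·1000·(2.07² − 11.3²) − 1000·9.8·(+10.3) = 469000 + (-62100) − (101000) = 306000 Pa.

P₂ = 306 kPa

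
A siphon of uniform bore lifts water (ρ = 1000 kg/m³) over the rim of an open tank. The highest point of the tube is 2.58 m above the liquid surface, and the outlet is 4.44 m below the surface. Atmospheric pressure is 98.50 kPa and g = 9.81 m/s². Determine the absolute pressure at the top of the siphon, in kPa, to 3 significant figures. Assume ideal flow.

29.6 kPa

The outlet speed comes from Torricelli: v = √(2g·4.44) = 9.33 m/s.
Continuity keeps v the same throughout the tube; from surface to crest, P_atm + 0 = P_top + ½ρv² + ρg·h_top.
P_top = 98500 − ½·1000·9.33² − 1000·9.81·2.58 = 29600 Pa.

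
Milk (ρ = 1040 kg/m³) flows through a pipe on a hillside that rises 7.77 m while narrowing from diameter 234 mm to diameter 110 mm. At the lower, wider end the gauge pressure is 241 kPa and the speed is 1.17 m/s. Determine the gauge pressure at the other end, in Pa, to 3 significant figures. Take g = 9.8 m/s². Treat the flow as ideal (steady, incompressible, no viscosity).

P₂ ≈ 148000 Pa

The volume flow rate is constant, so v₂ = (A₁/A₂)v₁ = (430/95.0)·1.17 = 5.29 m/s.
Bernoulli: P₁ + ½ρv₁² + ρg h₁ = P₂ + ½ρv₂² + ρg h₂, so P₂ = P₁ + ½ρ(v₁² − v₂²) − ρg(h₂ − h₁).
P₂ = 241000 + ½·1040·(1.17² − 5.29²) − 1040·9.8·(+7.77) = 241000 + (-13900) − (79200) = 148000 Pa.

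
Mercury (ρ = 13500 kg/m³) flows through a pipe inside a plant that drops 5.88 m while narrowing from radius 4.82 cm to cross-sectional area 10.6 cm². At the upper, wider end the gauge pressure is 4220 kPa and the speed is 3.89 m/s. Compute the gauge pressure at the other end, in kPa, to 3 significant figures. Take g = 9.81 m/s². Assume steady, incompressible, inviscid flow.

P₂ ≈ 258 kPa

Continuity gives A₁v₁ = A₂v₂, so v₂ = (73.0 cm²)/(10.6 cm²) × 3.89 m/s = 26.8 m/s.
Energy conservation along the streamline gives P₂ = P₁ − ½ρ(v₂² − v₁²) − ρg(h₂ − h₁).
P₂ = 4220000 + ½·13500·(3.89² − 26.8²) − 13500·9.81·(−5.88) = 4220000 + (-4740000) − (-779000) = 258000 Pa.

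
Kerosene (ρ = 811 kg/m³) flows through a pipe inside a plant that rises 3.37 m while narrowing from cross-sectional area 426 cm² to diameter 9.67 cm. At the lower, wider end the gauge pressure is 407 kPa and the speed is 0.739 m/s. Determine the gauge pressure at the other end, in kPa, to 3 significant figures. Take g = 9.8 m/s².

The volume flow rate is constant, so v₂ = (A₁/A₂)v₁ = (426/73.4)·0.739 = 4.29 m/s.
Bernoulli: P₁ + ½ρv₁² + ρg h₁ = P₂ + ½ρv₂² + ρg h₂, so P₂ = P₁ + ½ρ(v₁² − v₂²) − ρg(h₂ − h₁).
P₂ = 407000 + ½·811·(0.739² − 4.29²) − 811·9.8·(+3.37) = 407000 + (-7230) − (26800) = 373000 Pa.

373 kPa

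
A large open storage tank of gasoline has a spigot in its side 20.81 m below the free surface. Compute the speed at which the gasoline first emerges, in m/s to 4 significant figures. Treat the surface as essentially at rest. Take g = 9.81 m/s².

v ≈ 20.21 m/s

Bernoulli from surface to hole (P equal, v_surface ≈ 0): v = √(2gh) = √(2×9.81×20.81) = 20.21 m/s.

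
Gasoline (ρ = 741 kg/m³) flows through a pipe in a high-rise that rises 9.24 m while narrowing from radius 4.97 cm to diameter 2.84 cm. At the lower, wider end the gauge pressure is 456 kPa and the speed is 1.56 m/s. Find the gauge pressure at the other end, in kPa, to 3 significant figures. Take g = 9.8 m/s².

P₂ ≈ 254 kPa

By continuity, v₂ = v₁·A₁/A₂ = 1.56·(77.6/6.33) = 19.1 m/s.
Applying Bernoulli between the two ends and solving for P₂: P₂ = P₁ + ½ρ(v₁² − v₂²) − ρgΔh.
P₂ = 456000 + ½·741·(1.56² − 19.1²) − 741·9.8·(+9.24) = 456000 + (-134000) − (67100) = 254000 Pa.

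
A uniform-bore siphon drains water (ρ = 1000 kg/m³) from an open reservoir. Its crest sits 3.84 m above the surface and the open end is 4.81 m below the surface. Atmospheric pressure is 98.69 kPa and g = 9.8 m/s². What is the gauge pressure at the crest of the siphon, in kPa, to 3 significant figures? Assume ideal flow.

P_gauge = -84.8 kPa

Bernoulli surface→outlet gives ½v² = g·h_out, so v = √(2·9.8·4.81) = 9.71 m/s.
The bore is uniform, so the speed at the crest is the same v. Bernoulli surface→crest: P_atm = P_top + ½ρv² + ρg·h_top.
P_top = 98690 − ½·1000·9.71² − 1000·9.8·3.84 = 13900 Pa. So P_gauge = P_top − P_atm = -84800 Pa.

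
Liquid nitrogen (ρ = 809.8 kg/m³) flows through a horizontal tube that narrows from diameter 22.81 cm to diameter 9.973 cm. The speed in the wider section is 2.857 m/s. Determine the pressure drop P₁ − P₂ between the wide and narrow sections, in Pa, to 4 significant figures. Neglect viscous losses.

87140 Pa

By continuity, v₂ = v₁·A₁/A₂ = 2.857·(408.6/78.12) = 14.95 m/s.
With no height change, Bernoulli's equation is P₁ + ½ρv₁² = P₂ + ½ρv₂².
P₁ − P₂ = ½·809.8·(14.95² − 2.857²) = ½·809.8·215.2 = 87140 Pa.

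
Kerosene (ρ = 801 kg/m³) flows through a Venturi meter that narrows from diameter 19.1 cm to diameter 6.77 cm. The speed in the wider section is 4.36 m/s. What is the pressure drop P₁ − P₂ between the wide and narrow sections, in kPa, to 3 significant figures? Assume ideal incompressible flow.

ΔP ≈ 475 kPa

Mass conservation (A₁v₁ = A₂v₂) gives v₂ = 4.36 × 287/36.0 = 34.7 m/s.
The pipe is horizontal, so Bernoulli reduces to P₁ + ½ρv₁² = P₂ + ½ρv₂².
P₁ − P₂ = ½·801·(34.7² − 4.36²) = ½·801·1190 = 475000 Pa.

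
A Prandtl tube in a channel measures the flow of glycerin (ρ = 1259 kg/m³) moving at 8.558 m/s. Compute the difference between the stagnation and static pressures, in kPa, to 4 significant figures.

46.10 kPa

Bernoulli between the free stream and the stagnation point: ½ρv² = P_stag − P_static.
ΔP = ½·1259·8.558² = 46100 Pa.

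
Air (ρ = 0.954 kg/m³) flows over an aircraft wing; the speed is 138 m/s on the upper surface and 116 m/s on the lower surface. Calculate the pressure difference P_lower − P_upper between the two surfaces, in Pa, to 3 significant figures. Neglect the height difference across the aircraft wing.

With negligible Δh, P + ½ρv² is constant, so P_low − P_up = ½ρ(v_up² − v_low²).
ΔP = ½·0.954·(138² − 116²) = 2670 Pa.

2670 Pa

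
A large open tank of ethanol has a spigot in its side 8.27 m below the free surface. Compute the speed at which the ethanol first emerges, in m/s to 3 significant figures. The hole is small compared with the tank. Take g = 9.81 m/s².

v ≈ 12.7 m/s

With the surface at rest and both surface and jet at atmospheric pressure, Bernoulli gives ρg h = ½ρv², so v = √(2gh) = √(2·9.81·8.27) = 12.7 m/s.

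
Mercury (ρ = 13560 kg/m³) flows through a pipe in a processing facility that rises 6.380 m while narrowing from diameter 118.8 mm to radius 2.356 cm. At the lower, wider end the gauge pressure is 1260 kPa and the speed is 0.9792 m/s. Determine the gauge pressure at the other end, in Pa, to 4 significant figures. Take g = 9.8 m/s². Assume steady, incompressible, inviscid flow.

156000 Pa

Continuity gives A₁v₁ = A₂v₂, so v₂ = (110.8 cm²)/(17.44 cm²) × 0.9792 m/s = 6.224 m/s.
Bernoulli: P₁ + ½ρv₁² + ρg h₁ = P₂ + ½ρv₂² + ρg h₂, so P₂ = P₁ + ½ρ(v₁² − v₂²) − ρg(h₂ − h₁).
P₂ = 1260000 + ½·13560·(0.9792² − 6.224²) − 13560·9.8·(+6.380) = 1260000 + (-256200) − (847800) = 156000 Pa.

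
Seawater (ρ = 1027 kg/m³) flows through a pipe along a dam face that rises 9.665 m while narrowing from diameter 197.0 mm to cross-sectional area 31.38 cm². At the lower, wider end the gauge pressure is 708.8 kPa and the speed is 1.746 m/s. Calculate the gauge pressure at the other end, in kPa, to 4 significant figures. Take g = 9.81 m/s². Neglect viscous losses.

Mass conservation (A₁v₁ = A₂v₂) gives v₂ = 1.746 × 304.8/31.38 = 16.96 m/s.
Bernoulli: P₁ + ½ρv₁² + ρg h₁ = P₂ + ½ρv₂² + ρg h₂, so P₂ = P₁ + ½ρ(v₁² − v₂²) − ρg(h₂ − h₁).
P₂ = 708800 + ½·1027·(1.746² − 16.96²) − 1027·9.81·(+9.665) = 708800 + (-146100) − (97370) = 465300 Pa.

P₂ ≈ 465.3 kPa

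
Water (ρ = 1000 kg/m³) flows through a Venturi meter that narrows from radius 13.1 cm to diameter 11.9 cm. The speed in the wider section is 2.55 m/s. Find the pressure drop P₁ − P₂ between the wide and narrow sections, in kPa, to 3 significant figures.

ΔP ≈ 73.1 kPa

Continuity gives A₁v₁ = A₂v₂, so v₂ = (539 cm²)/(111 cm²) × 2.55 m/s = 12.4 m/s.
Along the horizontal streamline, P + ½ρv² is constant.
P₁ − P₂ = ½·1000·(12.4² − 2.55²) = ½·1000·146 = 73100 Pa.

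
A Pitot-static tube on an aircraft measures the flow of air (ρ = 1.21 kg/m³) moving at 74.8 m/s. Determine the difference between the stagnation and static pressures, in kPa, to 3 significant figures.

At the stagnation point the flow is brought to rest, so Bernoulli gives P_stag − P_static = ½ρv².
ΔP = ½·1.21·74.8² = 3380 Pa.

3.38 kPa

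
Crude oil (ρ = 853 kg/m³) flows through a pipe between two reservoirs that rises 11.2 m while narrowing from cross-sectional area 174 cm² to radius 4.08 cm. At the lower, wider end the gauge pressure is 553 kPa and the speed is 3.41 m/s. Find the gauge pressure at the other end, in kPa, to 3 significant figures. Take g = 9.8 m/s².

Continuity gives A₁v₁ = A₂v₂, so v₂ = (174 cm²)/(52.3 cm²) × 3.41 m/s = 11.3 m/s.
Applying Bernoulli between the two ends and solving for P₂: P₂ = P₁ + ½ρ(v₁² − v₂²) − ρgΔh.
P₂ = 553000 + ½·853·(3.41² − 11.3²) − 853·9.8·(+11.2) = 553000 + (-49900) − (93600) = 409000 Pa.

P₂ ≈ 409 kPa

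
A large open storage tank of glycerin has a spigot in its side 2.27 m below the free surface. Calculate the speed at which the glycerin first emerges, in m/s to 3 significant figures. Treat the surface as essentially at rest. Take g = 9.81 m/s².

Torricelli's result v = √(2gh) gives v = √(2·9.81·2.27) = 6.67 m/s.

v ≈ 6.67 m/s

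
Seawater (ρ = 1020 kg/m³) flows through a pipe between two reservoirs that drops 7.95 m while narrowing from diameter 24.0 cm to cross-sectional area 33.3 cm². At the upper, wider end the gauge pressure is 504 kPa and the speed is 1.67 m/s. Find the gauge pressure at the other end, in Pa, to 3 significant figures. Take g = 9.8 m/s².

P₂ ≈ 322000 Pa

The volume flow rate is constant, so v₂ = (A₁/A₂)v₁ = (452/33.3)·1.67 = 22.7 m/s.
Energy conservation along the streamline gives P₂ = P₁ − ½ρ(v₂² − v₁²) − ρg(h₂ − h₁).
P₂ = 504000 + ½·1020·(1.67² − 22.7²) − 1020·9.8·(−7.95) = 504000 + (-261000) − (-79500) = 322000 Pa.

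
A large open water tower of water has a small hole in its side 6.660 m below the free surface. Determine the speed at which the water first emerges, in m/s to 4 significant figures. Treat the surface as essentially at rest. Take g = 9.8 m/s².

The surface is effectively still and both ends are open, so ½v² = gh and v = √(2·9.8·6.660) = 11.43 m/s.

v ≈ 11.43 m/s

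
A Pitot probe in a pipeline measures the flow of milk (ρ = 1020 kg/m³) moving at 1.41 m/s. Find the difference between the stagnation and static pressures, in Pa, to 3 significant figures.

ΔP = 1010 Pa

At the stagnation point the flow is brought to rest, so Bernoulli gives P_stag − P_static = ½ρv².
ΔP = ½·1020·1.41² = 1010 Pa.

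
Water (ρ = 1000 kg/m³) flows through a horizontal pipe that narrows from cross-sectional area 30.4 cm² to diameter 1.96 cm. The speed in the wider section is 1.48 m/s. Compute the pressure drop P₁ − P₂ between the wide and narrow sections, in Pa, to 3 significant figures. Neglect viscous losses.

Mass conservation (A₁v₁ = A₂v₂) gives v₂ = 1.48 × 30.4/3.02 = 14.9 m/s.
The pipe is horizontal, so Bernoulli reduces to P₁ + ½ρv₁² = P₂ + ½ρv₂².
P₁ − P₂ = ½·1000·(14.9² − 1.48²) = ½·1000·220 = 110000 Pa.

ΔP = 110000 Pa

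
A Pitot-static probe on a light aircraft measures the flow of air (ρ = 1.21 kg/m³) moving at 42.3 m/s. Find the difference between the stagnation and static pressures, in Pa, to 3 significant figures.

The dynamic pressure equals the rise in static pressure at the stagnation point: ΔP = ½ρv².
ΔP = ½·1.21·42.3² = 1080 Pa.

ΔP = 1080 Pa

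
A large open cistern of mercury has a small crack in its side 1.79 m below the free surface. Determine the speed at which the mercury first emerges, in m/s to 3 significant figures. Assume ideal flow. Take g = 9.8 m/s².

5.92 m/s

With the surface at rest and both surface and jet at atmospheric pressure, Bernoulli gives ρg h = ½ρv², so v = √(2gh) = √(2·9.8·1.79) = 5.92 m/s.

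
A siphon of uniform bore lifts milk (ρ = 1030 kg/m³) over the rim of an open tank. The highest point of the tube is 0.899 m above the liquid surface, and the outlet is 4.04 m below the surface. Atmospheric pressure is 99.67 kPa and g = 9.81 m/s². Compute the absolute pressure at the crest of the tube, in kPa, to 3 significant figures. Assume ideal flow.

Bernoulli surface→outlet gives ½v² = g·h_out, so v = √(2·9.81·4.04) = 8.90 m/s.
The bore is uniform, so the speed at the crest is the same v. Bernoulli surface→crest: P_atm = P_top + ½ρv² + ρg·h_top.
P_top = 99670 − ½·1030·8.90² − 1030·9.81·0.899 = 49800 Pa.

P_top ≈ 49.8 kPa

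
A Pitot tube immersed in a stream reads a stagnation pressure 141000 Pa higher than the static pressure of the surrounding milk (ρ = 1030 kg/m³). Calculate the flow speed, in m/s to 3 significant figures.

v = 16.5 m/s

At the stagnation point the flow is brought to rest, so Bernoulli gives P_stag − P_static = ½ρv².
v = √(2ΔP/ρ) = √(2·141000/1030) = 16.5 m/s.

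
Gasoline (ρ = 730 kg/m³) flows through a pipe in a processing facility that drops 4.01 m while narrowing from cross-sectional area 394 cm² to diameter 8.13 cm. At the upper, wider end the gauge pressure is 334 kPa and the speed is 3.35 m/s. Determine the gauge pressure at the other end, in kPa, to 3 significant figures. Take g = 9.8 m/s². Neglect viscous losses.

P₂ ≈ 131 kPa

Continuity gives A₁v₁ = A₂v₂, so v₂ = (394 cm²)/(51.9 cm²) × 3.35 m/s = 25.4 m/s.
Bernoulli: P₁ + ½ρv₁² + ρg h₁ = P₂ + ½ρv₂² + ρg h₂, so P₂ = P₁ + ½ρ(v₁² − v₂²) − ρg(h₂ − h₁).
P₂ = 334000 + ½·730·(3.35² − 25.4²) − 730·9.8·(−4.01) = 334000 + (-232000) − (-28700) = 131000 Pa.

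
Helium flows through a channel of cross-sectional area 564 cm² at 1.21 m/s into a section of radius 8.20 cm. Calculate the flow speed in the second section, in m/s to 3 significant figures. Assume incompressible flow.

3.23 m/s

The volume flow rate is constant, so v₂ = (A₁/A₂)v₁ = (564/211)·1.21 = 3.23 m/s.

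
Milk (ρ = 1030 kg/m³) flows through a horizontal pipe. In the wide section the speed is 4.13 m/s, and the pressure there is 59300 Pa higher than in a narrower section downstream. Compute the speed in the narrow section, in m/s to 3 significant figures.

Horizontal Bernoulli: P₁ + ½ρv₁² = P₂ + ½ρv₂², so v₂² = v₁² + 2(P₁ − P₂)/ρ.
v₂ = √(4.13² + 2·59300/1030) = √(17.1 + 115) = 11.5 m/s.

11.5 m/s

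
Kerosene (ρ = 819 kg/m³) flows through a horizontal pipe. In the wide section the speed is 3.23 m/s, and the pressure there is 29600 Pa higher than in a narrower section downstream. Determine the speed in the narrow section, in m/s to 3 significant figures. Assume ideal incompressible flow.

v₂ ≈ 9.09 m/s

Horizontal Bernoulli: P₁ + ½ρv₁² = P₂ + ½ρv₂², so v₂² = v₁² + 2(P₁ − P₂)/ρ.
v₂ = √(3.23² + 2·29600/819) = √(10.4 + 72.3) = 9.09 m/s.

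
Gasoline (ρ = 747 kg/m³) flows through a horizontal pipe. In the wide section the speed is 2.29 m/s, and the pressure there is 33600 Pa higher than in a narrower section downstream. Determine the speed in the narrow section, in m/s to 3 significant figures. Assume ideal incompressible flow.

Horizontal Bernoulli: P₁ + ½ρv₁² = P₂ + ½ρv₂², so v₂² = v₁² + 2(P₁ − P₂)/ρ.
v₂ = √(2.29² + 2·33600/747) = √(5.24 + 90.0) = 9.76 m/s.

9.76 m/s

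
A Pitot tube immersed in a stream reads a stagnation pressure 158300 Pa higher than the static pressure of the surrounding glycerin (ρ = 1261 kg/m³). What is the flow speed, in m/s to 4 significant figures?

Bernoulli between the free stream and the stagnation point: ½ρv² = P_stag − P_static.
v = √(2ΔP/ρ) = √(2·158300/1261) = 15.85 m/s.

15.85 m/s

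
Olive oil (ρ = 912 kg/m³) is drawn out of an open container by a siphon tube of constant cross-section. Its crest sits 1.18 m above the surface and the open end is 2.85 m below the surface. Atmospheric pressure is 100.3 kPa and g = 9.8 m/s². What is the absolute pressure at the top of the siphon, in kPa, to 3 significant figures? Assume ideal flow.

The outlet speed comes from Torricelli: v = √(2g·2.85) = 7.47 m/s.
Continuity keeps v the same throughout the tube; from surface to crest, P_atm + 0 = P_top + ½ρv² + ρg·h_top.
P_top = 100300 − ½·912·7.47² − 912·9.8·1.18 = 64300 Pa.

64.3 kPa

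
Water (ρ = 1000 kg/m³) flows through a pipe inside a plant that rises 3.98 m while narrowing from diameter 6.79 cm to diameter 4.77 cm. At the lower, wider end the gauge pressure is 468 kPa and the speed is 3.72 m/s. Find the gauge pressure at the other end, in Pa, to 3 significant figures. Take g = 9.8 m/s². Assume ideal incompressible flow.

Continuity gives A₁v₁ = A₂v₂, so v₂ = (36.2 cm²)/(17.9 cm²) × 3.72 m/s = 7.54 m/s.
Energy conservation along the streamline gives P₂ = P₁ − ½ρ(v₂² − v₁²) − ρg(h₂ − h₁).
P₂ = 468000 + ½·1000·(3.72² − 7.54²) − 1000·9.8·(+3.98) = 468000 + (-21500) − (39000) = 408000 Pa.

P₂ ≈ 408000 Pa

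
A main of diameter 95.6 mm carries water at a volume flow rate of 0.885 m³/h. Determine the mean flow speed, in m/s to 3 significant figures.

0.0342 m/s

Q = 0.885 m³/h = 0.000246 m³/s.
v = Q/A = 0.000246 / 0.00718 = 0.0342 m/s.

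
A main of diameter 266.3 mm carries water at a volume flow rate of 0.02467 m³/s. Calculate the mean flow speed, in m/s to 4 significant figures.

0.4429 m/s

Q = 0.02467 m³/s = 0.02467 m³/s.
v = Q/A = 0.02467 / 0.05570 = 0.4429 m/s.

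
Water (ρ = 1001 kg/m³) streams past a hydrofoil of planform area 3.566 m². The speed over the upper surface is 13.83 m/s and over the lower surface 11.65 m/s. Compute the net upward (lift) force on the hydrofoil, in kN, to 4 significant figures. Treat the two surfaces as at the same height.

With equal heights on the two surfaces, Bernoulli gives P_lower − P_upper = ½ρ(v_upper² − v_lower²).
ΔP = ½·1001·(13.83² − 11.65²) = 27800 Pa.
Lift = ΔP · A = 27800 × 3.566 = 99140 N.

F ≈ 99.14 kN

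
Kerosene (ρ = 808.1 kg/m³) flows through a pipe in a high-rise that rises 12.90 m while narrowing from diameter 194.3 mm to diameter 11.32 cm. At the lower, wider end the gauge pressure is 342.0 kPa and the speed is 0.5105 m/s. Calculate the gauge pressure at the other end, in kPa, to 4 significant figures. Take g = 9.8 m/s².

By continuity, v₂ = v₁·A₁/A₂ = 0.5105·(296.5/100.6) = 1.504 m/s.
Applying Bernoulli between the two ends and solving for P₂: P₂ = P₁ + ½ρ(v₁² − v₂²) − ρgΔh.
P₂ = 342000 + ½·808.1·(0.5105² − 1.504²) − 808.1·9.8·(+12.90) = 342000 + (-808.7) − (102200) = 239000 Pa.

P₂ = 239.0 kPa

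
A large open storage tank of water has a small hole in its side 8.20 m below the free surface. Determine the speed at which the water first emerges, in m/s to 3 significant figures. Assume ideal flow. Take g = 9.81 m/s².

With the surface at rest and both surface and jet at atmospheric pressure, Bernoulli gives ρg h = ½ρv², so v = √(2gh) = √(2·9.81·8.20) = 12.7 m/s.

v ≈ 12.7 m/s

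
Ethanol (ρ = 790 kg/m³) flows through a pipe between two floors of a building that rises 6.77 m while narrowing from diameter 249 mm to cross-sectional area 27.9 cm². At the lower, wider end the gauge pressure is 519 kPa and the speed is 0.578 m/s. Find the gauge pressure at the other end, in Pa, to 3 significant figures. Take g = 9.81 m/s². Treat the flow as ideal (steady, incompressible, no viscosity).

426000 Pa

By continuity, v₂ = v₁·A₁/A₂ = 0.578·(487/27.9) = 10.1 m/s.
Energy conservation along the streamline gives P₂ = P₁ − ½ρ(v₂² − v₁²) − ρg(h₂ − h₁).
P₂ = 519000 + ½·790·(0.578² − 10.1²) − 790·9.81·(+6.77) = 519000 + (-40100) − (52500) = 426000 Pa.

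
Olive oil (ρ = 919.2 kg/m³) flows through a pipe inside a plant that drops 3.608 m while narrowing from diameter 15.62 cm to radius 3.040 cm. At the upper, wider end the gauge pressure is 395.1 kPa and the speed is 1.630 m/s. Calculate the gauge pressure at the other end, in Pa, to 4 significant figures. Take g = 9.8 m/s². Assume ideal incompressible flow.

P₂ = 375600 Pa

Continuity gives A₁v₁ = A₂v₂, so v₂ = (191.6 cm²)/(29.03 cm²) × 1.630 m/s = 10.76 m/s.
Energy conservation along the streamline gives P₂ = P₁ − ½ρ(v₂² − v₁²) − ρg(h₂ − h₁).
P₂ = 395100 + ½·919.2·(1.630² − 10.76²) − 919.2·9.8·(−3.608) = 395100 + (-51970) − (-32500) = 375600 Pa.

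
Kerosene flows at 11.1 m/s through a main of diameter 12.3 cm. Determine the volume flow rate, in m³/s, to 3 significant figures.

Q = A·v = 0.0119 m² × 11.1 m/s = 0.132 m³/s.

Q ≈ 0.132 m³/s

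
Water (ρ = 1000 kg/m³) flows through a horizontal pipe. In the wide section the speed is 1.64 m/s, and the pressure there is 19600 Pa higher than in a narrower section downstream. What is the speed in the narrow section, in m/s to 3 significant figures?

Along the level pipe P + ½ρv² is conserved, hence v₂² = v₁² + 2(P₁ − P₂)/ρ.
v₂ = √(1.64² + 2·19600/1000) = √(2.69 + 39.2) = 6.47 m/s.

6.47 m/s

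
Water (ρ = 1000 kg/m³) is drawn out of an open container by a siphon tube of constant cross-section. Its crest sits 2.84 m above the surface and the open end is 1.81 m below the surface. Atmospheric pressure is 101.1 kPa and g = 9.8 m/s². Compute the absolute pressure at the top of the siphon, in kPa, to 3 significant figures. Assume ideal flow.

From the surface to the outlet (both open to atmosphere, surface at rest): v = √(2g·h_out) = √(2·9.8·1.81) = 5.96 m/s.
Continuity keeps v the same throughout the tube; from surface to crest, P_atm + 0 = P_top + ½ρv² + ρg·h_top.
P_top = 101100 − ½·1000·5.96² − 1000·9.8·2.84 = 55500 Pa.

P_top = 55.5 kPa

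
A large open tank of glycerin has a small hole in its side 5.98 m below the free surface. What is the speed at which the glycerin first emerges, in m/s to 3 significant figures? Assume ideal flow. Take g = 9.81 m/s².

v = 10.8 m/s

With the surface at rest and both surface and jet at atmospheric pressure, Bernoulli gives ρg h = ½ρv², so v = √(2gh) = √(2·9.81·5.98) = 10.8 m/s.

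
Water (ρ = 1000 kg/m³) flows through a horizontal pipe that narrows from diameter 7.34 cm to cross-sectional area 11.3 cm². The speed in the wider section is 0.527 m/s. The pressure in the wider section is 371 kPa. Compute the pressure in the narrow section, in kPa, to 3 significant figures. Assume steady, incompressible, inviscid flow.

Continuity gives A₁v₁ = A₂v₂, so v₂ = (42.3 cm²)/(11.3 cm²) × 0.527 m/s = 1.97 m/s.
The pipe is horizontal, so Bernoulli reduces to P₁ + ½ρv₁² = P₂ + ½ρv₂².
P₂ = P₁ − ½ρ(v₂² − v₁²) = 371000 − ½·1000·(1.97² − 0.527²) = 371000 − 1810 = 369000 Pa.

P₂ = 369 kPa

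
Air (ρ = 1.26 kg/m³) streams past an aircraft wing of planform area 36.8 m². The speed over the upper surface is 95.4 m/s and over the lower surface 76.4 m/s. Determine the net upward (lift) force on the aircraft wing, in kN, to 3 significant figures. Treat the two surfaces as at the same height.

F ≈ 75.7 kN

The faster flow above has the lower pressure; Bernoulli (same height) gives ΔP = ½ρ(v_up² − v_low²).
ΔP = ½·1.26·(95.4² − 76.4²) = 2060 Pa.
Lift = ΔP · A = 2060 × 36.8 = 75700 N.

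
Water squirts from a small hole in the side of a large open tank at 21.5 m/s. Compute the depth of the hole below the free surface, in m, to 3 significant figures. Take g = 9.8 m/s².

h ≈ 23.6 m

For a small hole in a large open tank, ½v² = gh, giving h = v²/(2g).
h = 21.5²/(2·9.8) = 462/19.60 = 23.6 m.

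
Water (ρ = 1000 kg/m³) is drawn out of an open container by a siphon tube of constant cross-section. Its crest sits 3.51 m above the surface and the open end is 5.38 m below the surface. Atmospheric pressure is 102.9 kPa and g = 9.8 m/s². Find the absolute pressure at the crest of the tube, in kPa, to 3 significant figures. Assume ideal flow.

15.8 kPa

The outlet speed comes from Torricelli: v = √(2g·5.38) = 10.3 m/s.
With constant cross-section the crest speed equals v; applying Bernoulli from the surface up to the crest, P_top = P_atm − ½ρv² − ρg·h_top.
P_top = 102900 − ½·1000·10.3² − 1000·9.8·3.51 = 15800 Pa.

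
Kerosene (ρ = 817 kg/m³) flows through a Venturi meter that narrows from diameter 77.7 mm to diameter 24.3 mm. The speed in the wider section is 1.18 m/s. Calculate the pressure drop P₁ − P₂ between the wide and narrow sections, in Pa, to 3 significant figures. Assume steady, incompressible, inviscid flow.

ΔP ≈ 58900 Pa

The volume flow rate is constant, so v₂ = (A₁/A₂)v₁ = (47.4/4.64)·1.18 = 12.1 m/s.
Along the horizontal streamline, P + ½ρv² is constant.
P₁ − P₂ = ½·817·(12.1² − 1.18²) = ½·817·144 = 58900 Pa.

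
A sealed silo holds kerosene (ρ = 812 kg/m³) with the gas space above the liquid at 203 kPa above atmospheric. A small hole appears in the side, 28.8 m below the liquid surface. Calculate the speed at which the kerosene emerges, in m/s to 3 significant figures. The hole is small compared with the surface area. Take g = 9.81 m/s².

Take point 1 at the surface (v₁ ≈ 0) and point 2 at the hole (at atmospheric pressure). Bernoulli: P₁ + ρg h = P_atm + ½ρv₂².
With P₁ − P_atm = 203000 Pa, v₂ = √(2gh + 2ΔP/ρ) = √(2·9.81·28.8 + 2·203000/812) = 32.6 m/s.

v ≈ 32.6 m/s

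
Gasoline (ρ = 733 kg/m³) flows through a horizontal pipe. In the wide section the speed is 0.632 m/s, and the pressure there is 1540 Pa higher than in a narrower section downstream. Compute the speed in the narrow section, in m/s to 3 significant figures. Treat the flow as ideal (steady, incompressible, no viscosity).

Along the level pipe P + ½ρv² is conserved, hence v₂² = v₁² + 2(P₁ − P₂)/ρ.
v₂ = √(0.632² + 2·1540/733) = √(0.399 + 4.20) = 2.15 m/s.

2.15 m/s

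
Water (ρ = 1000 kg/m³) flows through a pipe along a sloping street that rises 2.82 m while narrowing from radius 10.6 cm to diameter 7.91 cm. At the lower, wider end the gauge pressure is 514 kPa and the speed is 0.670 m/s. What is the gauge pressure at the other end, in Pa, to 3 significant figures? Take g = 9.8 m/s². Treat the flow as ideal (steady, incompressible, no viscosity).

475000 Pa

Mass conservation (A₁v₁ = A₂v₂) gives v₂ = 0.670 × 353/49.1 = 4.81 m/s.
Applying Bernoulli between the two ends and solving for P₂: P₂ = P₁ + ½ρ(v₁² − v₂²) − ρgΔh.
P₂ = 514000 + ½·1000·(0.670² − 4.81²) − 1000·9.8·(+2.82) = 514000 + (-11400) − (27600) = 475000 Pa.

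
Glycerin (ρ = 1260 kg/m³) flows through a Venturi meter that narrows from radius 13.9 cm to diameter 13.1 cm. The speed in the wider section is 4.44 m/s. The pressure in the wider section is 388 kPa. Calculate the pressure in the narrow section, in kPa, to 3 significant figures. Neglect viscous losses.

Mass conservation (A₁v₁ = A₂v₂) gives v₂ = 4.44 × 607/135 = 20.0 m/s.
Bernoulli (h₁ = h₂): P₁ − P₂ = ½ρ(v₂² − v₁²).
P₂ = P₁ − ½ρ(v₂² − v₁²) = 388000 − ½·1260·(20.0² − 4.44²) = 388000 − 239000 = 149000 Pa.

P₂ ≈ 149 kPa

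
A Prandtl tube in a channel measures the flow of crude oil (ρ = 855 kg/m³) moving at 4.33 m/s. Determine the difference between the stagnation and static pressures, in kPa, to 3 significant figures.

8.02 kPa

At the stagnation point the flow is brought to rest, so Bernoulli gives P_stag − P_static = ½ρv².
ΔP = ½·855·4.33² = 8020 Pa.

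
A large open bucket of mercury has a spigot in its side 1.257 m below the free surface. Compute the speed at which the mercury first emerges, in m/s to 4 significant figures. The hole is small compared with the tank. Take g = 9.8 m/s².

v = 4.964 m/s

The surface is effectively still and both ends are open, so ½v² = gh and v = √(2·9.8·1.257) = 4.964 m/s.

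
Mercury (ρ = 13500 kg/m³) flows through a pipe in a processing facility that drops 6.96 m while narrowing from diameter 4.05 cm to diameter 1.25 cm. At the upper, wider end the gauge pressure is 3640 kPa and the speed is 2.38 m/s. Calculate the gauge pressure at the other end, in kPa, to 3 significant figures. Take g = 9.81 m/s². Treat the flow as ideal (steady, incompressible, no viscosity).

Mass conservation (A₁v₁ = A₂v₂) gives v₂ = 2.38 × 12.9/1.23 = 25.0 m/s.
Applying Bernoulli between the two ends and solving for P₂: P₂ = P₁ + ½ρ(v₁² − v₂²) − ρgΔh.
P₂ = 3640000 + ½·13500·(2.38² − 25.0²) − 13500·9.81·(−6.96) = 3640000 + (-4180000) − (-922000) = 387000 Pa.

P₂ ≈ 387 kPa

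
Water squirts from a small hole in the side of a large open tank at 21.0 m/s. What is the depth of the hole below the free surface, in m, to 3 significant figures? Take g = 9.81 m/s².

Inverting v = √(2gh) gives h = v² / 2g.
h = 21.0²/(2·9.81) = 441/19.62 = 22.5 m.

h ≈ 22.5 m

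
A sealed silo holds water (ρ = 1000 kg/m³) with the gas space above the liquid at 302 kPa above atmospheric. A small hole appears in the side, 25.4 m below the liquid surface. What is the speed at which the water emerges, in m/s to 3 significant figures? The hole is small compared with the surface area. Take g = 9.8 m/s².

v = 33.2 m/s

Take point 1 at the surface (v₁ ≈ 0) and point 2 at the hole (at atmospheric pressure). Bernoulli: P₁ + ρg h = P_atm + ½ρv₂².
With P₁ − P_atm = 302000 Pa, v₂ = √(2gh + 2ΔP/ρ) = √(2·9.8·25.4 + 2·302000/1000) = 33.2 m/s.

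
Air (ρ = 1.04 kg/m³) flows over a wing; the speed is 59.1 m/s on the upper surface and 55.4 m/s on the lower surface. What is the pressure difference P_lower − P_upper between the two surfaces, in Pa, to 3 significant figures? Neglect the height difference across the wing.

With negligible Δh, P + ½ρv² is constant, so P_low − P_up = ½ρ(v_up² − v_low²).
ΔP = ½·1.04·(59.1² − 55.4²) = 220 Pa.

ΔP ≈ 220 Pa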